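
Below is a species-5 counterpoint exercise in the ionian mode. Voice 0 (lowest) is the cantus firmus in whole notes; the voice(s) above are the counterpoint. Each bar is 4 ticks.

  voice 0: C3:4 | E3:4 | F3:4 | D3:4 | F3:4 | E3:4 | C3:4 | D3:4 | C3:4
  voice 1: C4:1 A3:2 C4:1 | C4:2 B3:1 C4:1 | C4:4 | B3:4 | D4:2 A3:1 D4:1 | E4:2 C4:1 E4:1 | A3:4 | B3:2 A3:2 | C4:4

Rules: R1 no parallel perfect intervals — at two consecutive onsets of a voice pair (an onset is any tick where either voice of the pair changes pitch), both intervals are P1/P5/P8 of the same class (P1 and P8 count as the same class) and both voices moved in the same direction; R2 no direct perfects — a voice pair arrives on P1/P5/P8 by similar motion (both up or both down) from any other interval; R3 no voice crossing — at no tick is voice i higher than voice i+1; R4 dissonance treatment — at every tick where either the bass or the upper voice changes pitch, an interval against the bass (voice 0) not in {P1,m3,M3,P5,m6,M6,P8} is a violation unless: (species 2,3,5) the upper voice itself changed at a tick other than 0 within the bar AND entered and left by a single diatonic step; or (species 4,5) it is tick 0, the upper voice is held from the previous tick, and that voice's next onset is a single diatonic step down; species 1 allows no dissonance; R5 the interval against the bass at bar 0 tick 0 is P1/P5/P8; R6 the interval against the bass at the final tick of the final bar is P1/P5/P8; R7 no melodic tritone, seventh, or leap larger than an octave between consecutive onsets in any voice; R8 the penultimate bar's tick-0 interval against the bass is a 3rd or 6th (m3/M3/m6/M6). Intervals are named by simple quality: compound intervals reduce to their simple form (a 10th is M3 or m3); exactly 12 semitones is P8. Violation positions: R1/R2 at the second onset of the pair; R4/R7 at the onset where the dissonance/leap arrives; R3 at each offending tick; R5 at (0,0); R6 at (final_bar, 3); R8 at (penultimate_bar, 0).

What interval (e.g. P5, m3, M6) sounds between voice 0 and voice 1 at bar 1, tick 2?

voice 0=E3 voice 1=B3 -> P5

P5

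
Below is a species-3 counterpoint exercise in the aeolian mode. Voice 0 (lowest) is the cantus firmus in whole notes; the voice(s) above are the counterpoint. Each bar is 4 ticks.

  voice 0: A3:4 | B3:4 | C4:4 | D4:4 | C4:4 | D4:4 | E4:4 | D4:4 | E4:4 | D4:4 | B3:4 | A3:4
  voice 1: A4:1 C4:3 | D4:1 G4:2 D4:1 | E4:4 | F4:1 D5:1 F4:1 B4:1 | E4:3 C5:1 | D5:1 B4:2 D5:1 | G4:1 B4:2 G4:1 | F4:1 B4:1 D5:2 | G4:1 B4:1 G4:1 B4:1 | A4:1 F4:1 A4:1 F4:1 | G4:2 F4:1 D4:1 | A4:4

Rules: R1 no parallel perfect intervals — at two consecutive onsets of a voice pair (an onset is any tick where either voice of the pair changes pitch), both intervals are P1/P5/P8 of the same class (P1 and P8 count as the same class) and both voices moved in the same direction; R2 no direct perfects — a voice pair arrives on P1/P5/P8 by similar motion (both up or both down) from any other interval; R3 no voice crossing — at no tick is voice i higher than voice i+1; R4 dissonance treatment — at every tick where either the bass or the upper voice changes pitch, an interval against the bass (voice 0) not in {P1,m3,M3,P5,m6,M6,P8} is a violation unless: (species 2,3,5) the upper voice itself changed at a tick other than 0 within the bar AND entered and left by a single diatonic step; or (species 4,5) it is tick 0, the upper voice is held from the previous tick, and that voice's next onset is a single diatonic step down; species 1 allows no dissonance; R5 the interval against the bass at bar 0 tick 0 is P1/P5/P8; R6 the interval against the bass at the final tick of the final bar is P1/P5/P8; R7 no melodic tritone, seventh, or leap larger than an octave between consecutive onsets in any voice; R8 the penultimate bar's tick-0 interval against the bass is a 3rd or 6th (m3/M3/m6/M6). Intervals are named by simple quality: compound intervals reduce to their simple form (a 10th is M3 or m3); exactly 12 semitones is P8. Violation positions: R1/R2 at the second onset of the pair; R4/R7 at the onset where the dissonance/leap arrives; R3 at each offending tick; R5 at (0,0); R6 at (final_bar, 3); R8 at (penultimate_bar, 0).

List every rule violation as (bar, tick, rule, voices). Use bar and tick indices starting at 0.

(3, 3, R7, (1,))
(5, 0, R1, (0, 1))
(7, 1, R7, (1,))
(9, 0, R1, (0, 1))
(10, 2, R4, (0, 1))

bar 0: v0=A3 v1=A4 downbeat P8
bar 1: v0=B3 v1=D4 downbeat m3
bar 2: v0=C4 v1=E4 downbeat M3
bar 3: v0=D4 v1=F4 downbeat m3
bar 4: v0=C4 v1=E4 downbeat M3
bar 5: v0=D4 v1=D5 downbeat P8
bar 6: v0=E4 v1=G4 downbeat m3
bar 7: v0=D4 v1=F4 downbeat m3
bar 8: v0=E4 v1=G4 downbeat m3
bar 9: v0=D4 v1=A4 downbeat P5
bar 10: v0=B3 v1=G4 downbeat m6
bar 11: v0=A3 v1=A4 downbeat P8
  -> R7 @ bar 3 tick 3 v(1,): F4->B4 leap 6st
  -> R1 @ bar 5 tick 0 v(0, 1): C4/C5 P8 -> D4/D5 P8 similar
  -> R7 @ bar 7 tick 1 v(1,): F4->B4 leap 6st
  -> R1 @ bar 9 tick 0 v(0, 1): E4/B4 P5 -> D4/A4 P5 similar
  -> R4 @ bar 10 tick 2 v(0, 1): B3/F4 TT untreated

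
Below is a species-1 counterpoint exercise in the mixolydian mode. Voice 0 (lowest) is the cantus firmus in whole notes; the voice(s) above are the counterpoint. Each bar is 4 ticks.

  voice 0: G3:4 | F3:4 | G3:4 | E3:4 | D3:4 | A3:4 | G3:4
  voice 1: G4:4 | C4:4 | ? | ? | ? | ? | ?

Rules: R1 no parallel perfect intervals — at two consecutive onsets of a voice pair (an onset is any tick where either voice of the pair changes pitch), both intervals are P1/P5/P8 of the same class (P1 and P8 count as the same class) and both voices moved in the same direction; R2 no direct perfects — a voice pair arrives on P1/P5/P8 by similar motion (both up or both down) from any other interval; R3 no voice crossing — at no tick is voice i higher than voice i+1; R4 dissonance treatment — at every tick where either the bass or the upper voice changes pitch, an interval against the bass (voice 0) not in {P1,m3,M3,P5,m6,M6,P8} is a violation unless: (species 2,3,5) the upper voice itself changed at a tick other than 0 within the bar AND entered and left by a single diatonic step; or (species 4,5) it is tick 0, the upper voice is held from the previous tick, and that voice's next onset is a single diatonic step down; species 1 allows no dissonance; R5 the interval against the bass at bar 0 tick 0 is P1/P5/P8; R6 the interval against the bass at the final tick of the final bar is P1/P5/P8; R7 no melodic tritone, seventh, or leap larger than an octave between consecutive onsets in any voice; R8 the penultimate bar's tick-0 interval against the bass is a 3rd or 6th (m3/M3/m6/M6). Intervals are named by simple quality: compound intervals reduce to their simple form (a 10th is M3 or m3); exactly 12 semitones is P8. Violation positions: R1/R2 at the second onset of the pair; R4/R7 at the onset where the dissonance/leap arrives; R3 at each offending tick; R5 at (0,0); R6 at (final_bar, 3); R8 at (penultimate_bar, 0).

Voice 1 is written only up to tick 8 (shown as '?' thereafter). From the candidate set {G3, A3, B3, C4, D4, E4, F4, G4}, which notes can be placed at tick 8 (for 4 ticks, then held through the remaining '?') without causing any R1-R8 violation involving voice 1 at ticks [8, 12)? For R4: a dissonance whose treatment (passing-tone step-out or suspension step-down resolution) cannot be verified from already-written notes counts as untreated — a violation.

{B3, E4, G3}

G3: legal
A3: violates R4
B3: legal
C4: violates R4
D4: violates R1
E4: legal
F4: violates R4
G4: violates R2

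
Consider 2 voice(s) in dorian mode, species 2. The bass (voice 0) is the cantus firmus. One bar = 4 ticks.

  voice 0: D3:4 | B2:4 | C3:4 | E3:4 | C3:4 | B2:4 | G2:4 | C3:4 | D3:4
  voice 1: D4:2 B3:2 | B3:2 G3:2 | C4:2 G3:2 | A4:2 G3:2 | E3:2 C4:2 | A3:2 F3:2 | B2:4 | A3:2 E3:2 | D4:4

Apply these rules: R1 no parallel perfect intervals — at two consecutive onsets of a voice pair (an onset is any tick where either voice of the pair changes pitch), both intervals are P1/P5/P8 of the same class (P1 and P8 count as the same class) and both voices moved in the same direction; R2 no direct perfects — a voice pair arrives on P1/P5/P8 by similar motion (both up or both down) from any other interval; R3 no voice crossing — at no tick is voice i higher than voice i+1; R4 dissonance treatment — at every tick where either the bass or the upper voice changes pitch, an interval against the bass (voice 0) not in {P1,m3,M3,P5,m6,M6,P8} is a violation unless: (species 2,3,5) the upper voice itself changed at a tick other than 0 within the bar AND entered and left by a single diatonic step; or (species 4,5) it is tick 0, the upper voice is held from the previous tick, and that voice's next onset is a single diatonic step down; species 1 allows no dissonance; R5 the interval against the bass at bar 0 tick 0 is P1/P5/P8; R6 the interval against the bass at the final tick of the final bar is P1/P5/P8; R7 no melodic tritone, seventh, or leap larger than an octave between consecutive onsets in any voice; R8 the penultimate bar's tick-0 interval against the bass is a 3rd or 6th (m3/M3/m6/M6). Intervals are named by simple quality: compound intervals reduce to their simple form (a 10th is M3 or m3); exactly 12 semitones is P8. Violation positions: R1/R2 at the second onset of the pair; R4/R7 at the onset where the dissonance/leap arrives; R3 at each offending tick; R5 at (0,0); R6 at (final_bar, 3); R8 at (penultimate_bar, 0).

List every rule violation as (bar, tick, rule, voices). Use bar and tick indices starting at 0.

bar 0: v0=D3 v1=D4 downbeat P8
bar 1: v0=B2 v1=B3 downbeat P8
bar 2: v0=C3 v1=C4 downbeat P8
bar 3: v0=E3 v1=A4 downbeat P4
bar 4: v0=C3 v1=E3 downbeat M3
bar 5: v0=B2 v1=A3 downbeat m7
bar 6: v0=G2 v1=B2 downbeat M3
bar 7: v0=C3 v1=A3 downbeat M6
bar 8: v0=D3 v1=D4 downbeat P8
  -> R2 @ bar 2 tick 0 v(0, 1): B2/G3 m6 -> C3/C4 P8 similar
  -> R4 @ bar 3 tick 0 v(0, 1): E3/A4 P4 untreated
  -> R7 @ bar 3 tick 0 v(1,): G3->A4 leap 14st
  -> R7 @ bar 3 tick 2 v(1,): A4->G3 leap 14st
  -> R4 @ bar 5 tick 0 v(0, 1): B2/A3 m7 untreated
  -> R4 @ bar 5 tick 2 v(0, 1): B2/F3 TT untreated
  -> R7 @ bar 6 tick 0 v(1,): F3->B2 leap 6st
  -> R7 @ bar 7 tick 0 v(1,): B2->A3 leap 10st
  -> R2 @ bar 8 tick 0 v(0, 1): C3/E3 M3 -> D3/D4 P8 similar
  -> R7 @ bar 8 tick 0 v(1,): E3->D4 leap 10st

(2, 0, R2, (0, 1))
(3, 0, R4, (0, 1))
(3, 0, R7, (1,))
(3, 2, R7, (1,))
(5, 0, R4, (0, 1))
(5, 2, R4, (0, 1))
(6, 0, R7, (1,))
(7, 0, R7, (1,))
(8, 0, R2, (0, 1))
(8, 0, R7, (1,))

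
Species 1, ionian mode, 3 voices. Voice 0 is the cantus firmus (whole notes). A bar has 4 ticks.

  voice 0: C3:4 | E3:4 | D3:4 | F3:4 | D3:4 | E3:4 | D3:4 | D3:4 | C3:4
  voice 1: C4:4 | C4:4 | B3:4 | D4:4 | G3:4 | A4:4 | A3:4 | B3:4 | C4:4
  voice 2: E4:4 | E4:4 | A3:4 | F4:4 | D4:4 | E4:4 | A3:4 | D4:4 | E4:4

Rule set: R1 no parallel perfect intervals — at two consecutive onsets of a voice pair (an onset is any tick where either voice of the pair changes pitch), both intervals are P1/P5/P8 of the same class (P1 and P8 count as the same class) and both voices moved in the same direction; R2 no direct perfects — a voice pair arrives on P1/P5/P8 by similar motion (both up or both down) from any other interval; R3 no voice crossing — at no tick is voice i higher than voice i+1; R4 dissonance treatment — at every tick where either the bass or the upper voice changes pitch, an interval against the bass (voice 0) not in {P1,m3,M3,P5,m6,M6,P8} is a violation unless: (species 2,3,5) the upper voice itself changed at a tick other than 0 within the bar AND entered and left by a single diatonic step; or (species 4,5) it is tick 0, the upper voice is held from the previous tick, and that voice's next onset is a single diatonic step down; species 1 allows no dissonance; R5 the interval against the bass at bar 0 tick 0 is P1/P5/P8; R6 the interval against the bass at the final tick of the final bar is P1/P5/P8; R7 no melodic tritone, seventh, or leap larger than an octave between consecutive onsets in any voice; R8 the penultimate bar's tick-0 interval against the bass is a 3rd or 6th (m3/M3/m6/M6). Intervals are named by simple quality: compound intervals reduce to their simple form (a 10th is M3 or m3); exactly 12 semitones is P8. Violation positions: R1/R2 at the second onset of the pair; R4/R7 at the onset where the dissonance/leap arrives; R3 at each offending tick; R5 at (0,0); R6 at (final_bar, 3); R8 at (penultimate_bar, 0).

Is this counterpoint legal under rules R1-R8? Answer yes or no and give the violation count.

No (22 violations)

bar 0: v0=C3 v1=C4 v2=E4 (M3)
bar 1: v0=E3 v1=C4 v2=E4 (P8)
bar 2: v0=D3 v1=B3 v2=A3 (P5)
bar 3: v0=F3 v1=D4 v2=F4 (P8)
bar 4: v0=D3 v1=G3 v2=D4 (P8)
bar 5: v0=E3 v1=A4 v2=E4 (P8)
bar 6: v0=D3 v1=A3 v2=A3 (P5)
bar 7: v0=D3 v1=B3 v2=D4 (P8)
bar 8: v0=C3 v1=C4 v2=E4 (M3)
  R5 @ bar0.0: opens on M3
  R2 @ bar2.0: E3/E4 P8 -> D3/A3 P5 similar
  R3 @ bar2.0: B3 above A3
  R3 @ bar2.1: B3 above A3
  R3 @ bar2.2: B3 above A3
  R3 @ bar2.3: B3 above A3
  R2 @ bar3.0: D3/A3 P5 -> F3/F4 P8 similar
  R1 @ bar4.0: F3/F4 P8 -> D3/D4 P8 similar
  R2 @ bar4.0: D4/F4 m3 -> G3/D4 P5 similar
  R4 @ bar4.0: D3/G3 P4 untreated
  R1 @ bar5.0: D3/D4 P8 -> E3/E4 P8 similar
  R3 @ bar5.0: A4 above E4
  R4 @ bar5.0: E3/A4 P4 untreated
  R7 @ bar5.0: G3->A4 leap 14st
  R3 @ bar5.1: A4 above E4
  R3 @ bar5.2: A4 above E4
  R3 @ bar5.3: A4 above E4
  R2 @ bar6.0: E3/A4 P4 -> D3/A3 P5 similar
  R2 @ bar6.0: E3/E4 P8 -> D3/A3 P5 similar
  R2 @ bar6.0: A4/E4 P4 -> A3/A3 P1 similar
  R8 @ bar7.0: penult P8 not 3rd/6th
  R6 @ bar8.3: closes on M3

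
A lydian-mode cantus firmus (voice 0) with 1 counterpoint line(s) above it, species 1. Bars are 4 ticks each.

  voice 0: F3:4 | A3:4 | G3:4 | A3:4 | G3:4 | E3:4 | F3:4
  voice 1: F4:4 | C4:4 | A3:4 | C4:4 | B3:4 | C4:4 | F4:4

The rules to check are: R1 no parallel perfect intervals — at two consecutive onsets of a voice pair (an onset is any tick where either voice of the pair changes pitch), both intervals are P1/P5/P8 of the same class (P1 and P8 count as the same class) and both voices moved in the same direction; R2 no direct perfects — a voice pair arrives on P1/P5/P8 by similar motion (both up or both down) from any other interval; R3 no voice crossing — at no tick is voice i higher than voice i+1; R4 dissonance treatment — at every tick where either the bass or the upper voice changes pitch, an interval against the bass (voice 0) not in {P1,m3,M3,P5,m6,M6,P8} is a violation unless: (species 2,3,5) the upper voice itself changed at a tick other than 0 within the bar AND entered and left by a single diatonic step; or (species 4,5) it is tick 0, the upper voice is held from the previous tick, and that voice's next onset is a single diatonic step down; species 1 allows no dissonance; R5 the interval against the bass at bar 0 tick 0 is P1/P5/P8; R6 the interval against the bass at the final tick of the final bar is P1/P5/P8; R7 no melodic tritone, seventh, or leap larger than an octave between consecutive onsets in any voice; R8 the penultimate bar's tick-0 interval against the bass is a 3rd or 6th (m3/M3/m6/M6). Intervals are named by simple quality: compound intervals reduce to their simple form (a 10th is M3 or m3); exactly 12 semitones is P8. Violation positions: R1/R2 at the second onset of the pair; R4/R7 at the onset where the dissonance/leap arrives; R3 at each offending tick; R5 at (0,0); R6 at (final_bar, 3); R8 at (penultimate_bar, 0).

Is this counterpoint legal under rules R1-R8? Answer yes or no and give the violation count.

No (2 violations)

bar 0: v0=F3 v1=F4 (P8)
bar 1: v0=A3 v1=C4 (m3)
bar 2: v0=G3 v1=A3 (M2)
bar 3: v0=A3 v1=C4 (m3)
bar 4: v0=G3 v1=B3 (M3)
bar 5: v0=E3 v1=C4 (m6)
bar 6: v0=F3 v1=F4 (P8)
  R4 @ bar2.0: G3/A3 M2 untreated
  R2 @ bar6.0: E3/C4 m6 -> F3/F4 P8 similar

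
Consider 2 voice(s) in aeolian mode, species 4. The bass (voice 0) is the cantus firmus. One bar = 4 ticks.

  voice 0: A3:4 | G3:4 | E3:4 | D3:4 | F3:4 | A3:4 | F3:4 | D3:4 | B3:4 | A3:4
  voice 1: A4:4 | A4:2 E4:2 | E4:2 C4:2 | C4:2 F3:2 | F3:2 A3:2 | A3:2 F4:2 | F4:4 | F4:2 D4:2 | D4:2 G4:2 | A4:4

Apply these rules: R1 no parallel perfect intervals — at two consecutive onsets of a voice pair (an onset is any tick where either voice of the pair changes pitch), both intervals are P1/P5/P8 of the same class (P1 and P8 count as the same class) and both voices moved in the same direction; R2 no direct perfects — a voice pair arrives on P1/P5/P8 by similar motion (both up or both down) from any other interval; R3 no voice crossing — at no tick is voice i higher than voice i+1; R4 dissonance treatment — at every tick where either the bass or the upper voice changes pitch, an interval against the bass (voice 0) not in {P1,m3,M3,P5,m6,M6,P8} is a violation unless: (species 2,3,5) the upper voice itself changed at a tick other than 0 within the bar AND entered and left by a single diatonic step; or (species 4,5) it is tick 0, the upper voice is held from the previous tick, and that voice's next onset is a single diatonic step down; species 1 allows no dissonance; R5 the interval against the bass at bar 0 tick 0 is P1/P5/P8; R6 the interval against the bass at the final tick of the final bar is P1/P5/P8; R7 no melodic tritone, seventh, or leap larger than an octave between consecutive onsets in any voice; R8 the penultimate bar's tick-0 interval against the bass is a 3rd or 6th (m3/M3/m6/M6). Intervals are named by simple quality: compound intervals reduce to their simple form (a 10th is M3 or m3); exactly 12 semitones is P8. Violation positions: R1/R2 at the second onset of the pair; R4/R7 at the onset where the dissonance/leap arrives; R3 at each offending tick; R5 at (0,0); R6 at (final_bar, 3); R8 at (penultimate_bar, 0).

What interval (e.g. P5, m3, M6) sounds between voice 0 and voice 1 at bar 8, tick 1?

m3

voice 0=B3 voice 1=D4 -> m3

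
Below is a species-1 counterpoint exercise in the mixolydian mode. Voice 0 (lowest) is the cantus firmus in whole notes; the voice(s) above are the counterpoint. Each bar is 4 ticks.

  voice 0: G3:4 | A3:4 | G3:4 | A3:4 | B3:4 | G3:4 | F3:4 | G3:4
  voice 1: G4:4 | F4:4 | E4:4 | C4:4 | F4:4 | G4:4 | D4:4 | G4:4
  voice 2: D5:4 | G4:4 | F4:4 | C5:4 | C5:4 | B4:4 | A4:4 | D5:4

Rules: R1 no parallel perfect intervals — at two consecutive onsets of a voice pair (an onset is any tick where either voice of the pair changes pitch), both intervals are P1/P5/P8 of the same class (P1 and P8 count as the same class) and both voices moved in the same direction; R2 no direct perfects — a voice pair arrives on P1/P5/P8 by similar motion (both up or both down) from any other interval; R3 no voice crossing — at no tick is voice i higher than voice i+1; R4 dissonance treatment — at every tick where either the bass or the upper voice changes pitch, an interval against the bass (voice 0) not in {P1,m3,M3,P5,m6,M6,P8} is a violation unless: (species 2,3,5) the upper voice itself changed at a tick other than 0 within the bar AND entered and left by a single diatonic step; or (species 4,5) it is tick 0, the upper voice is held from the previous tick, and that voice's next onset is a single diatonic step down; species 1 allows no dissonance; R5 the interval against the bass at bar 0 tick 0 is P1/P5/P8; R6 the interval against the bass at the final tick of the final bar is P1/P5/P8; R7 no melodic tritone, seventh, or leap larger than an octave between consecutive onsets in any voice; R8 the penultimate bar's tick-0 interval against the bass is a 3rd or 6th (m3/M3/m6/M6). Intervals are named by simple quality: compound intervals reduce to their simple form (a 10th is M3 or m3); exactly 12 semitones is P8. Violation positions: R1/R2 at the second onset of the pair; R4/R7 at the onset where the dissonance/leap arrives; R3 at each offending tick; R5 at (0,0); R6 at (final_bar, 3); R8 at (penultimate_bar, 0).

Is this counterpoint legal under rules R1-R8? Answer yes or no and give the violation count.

No (8 violations)

bar 0: v0=G3 v1=G4 v2=D5 (P5)
bar 1: v0=A3 v1=F4 v2=G4 (m7)
bar 2: v0=G3 v1=E4 v2=F4 (m7)
bar 3: v0=A3 v1=C4 v2=C5 (m3)
bar 4: v0=B3 v1=F4 v2=C5 (m2)
bar 5: v0=G3 v1=G4 v2=B4 (M3)
bar 6: v0=F3 v1=D4 v2=A4 (M3)
bar 7: v0=G3 v1=G4 v2=D5 (P5)
  R4 @ bar1.0: A3/G4 m7 untreated
  R4 @ bar2.0: G3/F4 m7 untreated
  R4 @ bar4.0: B3/F4 TT untreated
  R4 @ bar4.0: B3/C5 m2 untreated
  R2 @ bar6.0: G4/B4 M3 -> D4/A4 P5 similar
  R1 @ bar7.0: D4/A4 P5 -> G4/D5 P5 similar
  R2 @ bar7.0: F3/D4 M6 -> G3/G4 P8 similar
  R2 @ bar7.0: F3/A4 M3 -> G3/D5 P5 similar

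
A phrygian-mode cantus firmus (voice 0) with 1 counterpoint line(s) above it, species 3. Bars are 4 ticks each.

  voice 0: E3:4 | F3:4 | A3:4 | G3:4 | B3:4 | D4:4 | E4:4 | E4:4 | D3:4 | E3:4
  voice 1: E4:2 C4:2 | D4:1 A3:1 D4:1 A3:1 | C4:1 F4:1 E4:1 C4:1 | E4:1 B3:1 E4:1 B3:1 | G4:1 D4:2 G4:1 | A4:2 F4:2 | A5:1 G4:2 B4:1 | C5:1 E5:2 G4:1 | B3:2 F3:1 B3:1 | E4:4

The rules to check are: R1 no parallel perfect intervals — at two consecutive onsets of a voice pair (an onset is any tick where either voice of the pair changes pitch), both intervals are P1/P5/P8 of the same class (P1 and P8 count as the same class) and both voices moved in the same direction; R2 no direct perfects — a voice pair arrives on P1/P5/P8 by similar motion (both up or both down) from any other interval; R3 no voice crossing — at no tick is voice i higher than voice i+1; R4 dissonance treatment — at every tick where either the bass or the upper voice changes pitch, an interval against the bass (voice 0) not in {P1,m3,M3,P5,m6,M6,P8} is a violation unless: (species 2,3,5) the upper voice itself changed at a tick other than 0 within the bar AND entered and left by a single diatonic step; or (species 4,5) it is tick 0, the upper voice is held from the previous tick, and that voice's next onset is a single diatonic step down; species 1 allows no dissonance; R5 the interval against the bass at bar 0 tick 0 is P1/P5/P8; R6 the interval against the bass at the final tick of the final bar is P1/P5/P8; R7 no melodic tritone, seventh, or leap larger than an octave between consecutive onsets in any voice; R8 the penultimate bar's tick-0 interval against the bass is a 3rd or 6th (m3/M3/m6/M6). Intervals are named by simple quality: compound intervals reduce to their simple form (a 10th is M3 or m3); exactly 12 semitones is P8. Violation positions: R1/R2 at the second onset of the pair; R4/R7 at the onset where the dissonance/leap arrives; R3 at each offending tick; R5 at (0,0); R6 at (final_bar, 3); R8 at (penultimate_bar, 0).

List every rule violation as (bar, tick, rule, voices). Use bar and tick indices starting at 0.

(5, 0, R2, (0, 1))
(6, 0, R4, (0, 1))
(6, 0, R7, (1,))
(6, 1, R7, (1,))
(8, 0, R7, (0,))
(8, 2, R7, (1,))
(8, 3, R7, (1,))
(9, 0, R2, (0, 1))

bar 0: v0=E3 v1=E4 downbeat P8
bar 1: v0=F3 v1=D4 downbeat M6
bar 2: v0=A3 v1=C4 downbeat m3
bar 3: v0=G3 v1=E4 downbeat M6
bar 4: v0=B3 v1=G4 downbeat m6
bar 5: v0=D4 v1=A4 downbeat P5
bar 6: v0=E4 v1=A5 downbeat P4
bar 7: v0=E4 v1=C5 downbeat m6
bar 8: v0=D3 v1=B3 downbeat M6
bar 9: v0=E3 v1=E4 downbeat P8
  -> R2 @ bar 5 tick 0 v(0, 1): B3/G4 m6 -> D4/A4 P5 similar
  -> R4 @ bar 6 tick 0 v(0, 1): E4/A5 P4 untreated
  -> R7 @ bar 6 tick 0 v(1,): F4->A5 leap 16st
  -> R7 @ bar 6 tick 1 v(1,): A5->G4 leap 14st
  -> R7 @ bar 8 tick 0 v(0,): E4->D3 leap 14st
  -> R7 @ bar 8 tick 2 v(1,): B3->F3 leap 6st
  -> R7 @ bar 8 tick 3 v(1,): F3->B3 leap 6st
  -> R2 @ bar 9 tick 0 v(0, 1): D3/B3 M6 -> E3/E4 P8 similar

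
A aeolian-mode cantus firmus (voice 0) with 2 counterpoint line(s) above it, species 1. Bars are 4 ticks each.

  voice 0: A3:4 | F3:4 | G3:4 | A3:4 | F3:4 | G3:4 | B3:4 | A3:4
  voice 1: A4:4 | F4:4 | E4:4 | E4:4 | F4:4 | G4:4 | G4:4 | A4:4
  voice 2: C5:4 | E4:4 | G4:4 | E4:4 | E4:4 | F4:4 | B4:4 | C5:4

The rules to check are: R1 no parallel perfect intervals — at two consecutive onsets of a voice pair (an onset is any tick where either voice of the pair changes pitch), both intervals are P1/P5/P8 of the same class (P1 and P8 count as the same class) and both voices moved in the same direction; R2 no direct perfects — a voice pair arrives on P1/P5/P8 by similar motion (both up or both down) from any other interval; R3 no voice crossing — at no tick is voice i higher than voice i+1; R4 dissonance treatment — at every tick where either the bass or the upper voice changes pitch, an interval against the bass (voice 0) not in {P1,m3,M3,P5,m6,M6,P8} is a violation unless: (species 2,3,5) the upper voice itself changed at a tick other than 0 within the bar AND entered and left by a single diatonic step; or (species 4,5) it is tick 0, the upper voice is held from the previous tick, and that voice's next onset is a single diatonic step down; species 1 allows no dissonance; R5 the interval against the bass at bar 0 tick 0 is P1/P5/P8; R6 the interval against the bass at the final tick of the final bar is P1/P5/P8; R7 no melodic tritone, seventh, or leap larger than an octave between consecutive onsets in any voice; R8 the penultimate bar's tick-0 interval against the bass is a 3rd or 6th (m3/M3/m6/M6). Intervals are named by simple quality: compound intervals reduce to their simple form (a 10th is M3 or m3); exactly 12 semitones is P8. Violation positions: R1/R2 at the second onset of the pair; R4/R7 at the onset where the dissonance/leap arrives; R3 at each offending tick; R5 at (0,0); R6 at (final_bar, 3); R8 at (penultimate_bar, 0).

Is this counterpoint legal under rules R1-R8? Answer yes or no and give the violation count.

bar 0: v0=A3 v1=A4 v2=C5 (m3)
bar 1: v0=F3 v1=F4 v2=E4 (M7)
bar 2: v0=G3 v1=E4 v2=G4 (P8)
bar 3: v0=A3 v1=E4 v2=E4 (P5)
bar 4: v0=F3 v1=F4 v2=E4 (M7)
bar 5: v0=G3 v1=G4 v2=F4 (m7)
bar 6: v0=B3 v1=G4 v2=B4 (P8)
bar 7: v0=A3 v1=A4 v2=C5 (m3)
  R5 @ bar0.0: opens on m3
  R1 @ bar1.0: A3/A4 P8 -> F3/F4 P8 similar
  R3 @ bar1.0: F4 above E4
  R4 @ bar1.0: F3/E4 M7 untreated
  R3 @ bar1.1: F4 above E4
  R3 @ bar1.2: F4 above E4
  R3 @ bar1.3: F4 above E4
  R2 @ bar2.0: F3/E4 M7 -> G3/G4 P8 similar
  R3 @ bar4.0: F4 above E4
  R4 @ bar4.0: F3/E4 M7 untreated
  R3 @ bar4.1: F4 above E4
  R3 @ bar4.2: F4 above E4
  R3 @ bar4.3: F4 above E4
  R1 @ bar5.0: F3/F4 P8 -> G3/G4 P8 similar
  R3 @ bar5.0: G4 above F4
  R4 @ bar5.0: G3/F4 m7 untreated
  R3 @ bar5.1: G4 above F4
  R3 @ bar5.2: G4 above F4
  R3 @ bar5.3: G4 above F4
  R2 @ bar6.0: G3/F4 m7 -> B3/B4 P8 similar
  R7 @ bar6.0: F4->B4 leap 6st
  R8 @ bar6.0: penult P8 not 3rd/6th
  R6 @ bar7.3: closes on m3

No (23 violations)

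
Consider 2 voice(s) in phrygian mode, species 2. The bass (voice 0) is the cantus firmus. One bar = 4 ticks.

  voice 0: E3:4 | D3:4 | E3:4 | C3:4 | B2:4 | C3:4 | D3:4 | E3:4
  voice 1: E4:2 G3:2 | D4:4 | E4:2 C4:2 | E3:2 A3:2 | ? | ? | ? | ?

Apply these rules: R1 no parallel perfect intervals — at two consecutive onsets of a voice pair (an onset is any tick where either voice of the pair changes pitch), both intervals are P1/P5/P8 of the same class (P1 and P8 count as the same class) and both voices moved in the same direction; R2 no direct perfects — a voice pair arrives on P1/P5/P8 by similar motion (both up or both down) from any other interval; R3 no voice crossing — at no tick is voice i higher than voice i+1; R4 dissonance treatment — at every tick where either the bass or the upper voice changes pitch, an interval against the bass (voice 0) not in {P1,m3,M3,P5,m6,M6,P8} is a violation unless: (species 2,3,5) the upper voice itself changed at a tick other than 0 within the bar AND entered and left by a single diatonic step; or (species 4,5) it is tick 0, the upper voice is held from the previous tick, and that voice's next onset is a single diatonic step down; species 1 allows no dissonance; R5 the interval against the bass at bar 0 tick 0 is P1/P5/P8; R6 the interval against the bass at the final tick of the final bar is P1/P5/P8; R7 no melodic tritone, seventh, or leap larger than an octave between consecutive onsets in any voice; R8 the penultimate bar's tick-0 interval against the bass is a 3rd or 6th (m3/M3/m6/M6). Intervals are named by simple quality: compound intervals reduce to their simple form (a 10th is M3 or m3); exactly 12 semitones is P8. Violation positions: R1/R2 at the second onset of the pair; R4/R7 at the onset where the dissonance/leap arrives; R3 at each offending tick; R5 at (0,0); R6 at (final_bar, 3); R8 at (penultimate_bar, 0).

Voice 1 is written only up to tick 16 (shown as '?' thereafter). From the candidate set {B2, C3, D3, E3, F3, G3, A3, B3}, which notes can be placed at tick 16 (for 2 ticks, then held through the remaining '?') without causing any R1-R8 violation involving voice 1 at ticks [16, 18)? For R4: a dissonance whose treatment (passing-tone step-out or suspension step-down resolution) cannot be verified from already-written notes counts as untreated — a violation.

B2: violates R2,R7
C3: violates R4
D3: legal
E3: violates R4
F3: violates R4
G3: legal
A3: violates R4
B3: legal

{B3, D3, G3}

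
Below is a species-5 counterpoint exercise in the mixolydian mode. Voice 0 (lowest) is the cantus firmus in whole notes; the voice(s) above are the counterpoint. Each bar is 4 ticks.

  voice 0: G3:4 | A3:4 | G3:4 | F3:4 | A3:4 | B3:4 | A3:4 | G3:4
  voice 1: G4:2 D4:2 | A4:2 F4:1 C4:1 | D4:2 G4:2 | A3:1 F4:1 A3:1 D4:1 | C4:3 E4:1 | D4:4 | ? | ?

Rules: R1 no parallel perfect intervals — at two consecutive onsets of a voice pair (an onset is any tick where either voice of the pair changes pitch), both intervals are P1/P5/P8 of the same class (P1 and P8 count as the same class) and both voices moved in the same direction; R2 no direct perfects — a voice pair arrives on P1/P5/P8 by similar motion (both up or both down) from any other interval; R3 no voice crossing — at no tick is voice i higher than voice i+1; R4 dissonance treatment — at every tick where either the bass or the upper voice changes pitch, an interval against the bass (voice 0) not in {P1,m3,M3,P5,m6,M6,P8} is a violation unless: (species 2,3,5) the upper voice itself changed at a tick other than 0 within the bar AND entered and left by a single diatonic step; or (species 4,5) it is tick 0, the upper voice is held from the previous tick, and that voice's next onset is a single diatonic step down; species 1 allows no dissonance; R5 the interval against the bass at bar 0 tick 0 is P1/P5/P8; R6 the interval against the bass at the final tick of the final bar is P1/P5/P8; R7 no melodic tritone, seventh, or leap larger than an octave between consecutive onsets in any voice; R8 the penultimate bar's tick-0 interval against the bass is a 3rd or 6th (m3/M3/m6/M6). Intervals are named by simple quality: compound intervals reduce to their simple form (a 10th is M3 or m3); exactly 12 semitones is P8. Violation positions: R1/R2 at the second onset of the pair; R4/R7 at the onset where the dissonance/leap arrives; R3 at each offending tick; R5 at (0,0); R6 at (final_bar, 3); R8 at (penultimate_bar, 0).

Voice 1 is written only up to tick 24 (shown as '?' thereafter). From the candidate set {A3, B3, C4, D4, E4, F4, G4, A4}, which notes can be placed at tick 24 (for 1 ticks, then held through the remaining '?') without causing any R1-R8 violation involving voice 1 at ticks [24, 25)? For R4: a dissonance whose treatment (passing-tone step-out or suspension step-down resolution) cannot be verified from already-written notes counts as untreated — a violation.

A3: violates R2,R8
B3: violates R4,R8
C4: legal
D4: violates R4,R8
E4: violates R8
F4: legal
G4: violates R4,R8
A4: violates R8

{C4, F4}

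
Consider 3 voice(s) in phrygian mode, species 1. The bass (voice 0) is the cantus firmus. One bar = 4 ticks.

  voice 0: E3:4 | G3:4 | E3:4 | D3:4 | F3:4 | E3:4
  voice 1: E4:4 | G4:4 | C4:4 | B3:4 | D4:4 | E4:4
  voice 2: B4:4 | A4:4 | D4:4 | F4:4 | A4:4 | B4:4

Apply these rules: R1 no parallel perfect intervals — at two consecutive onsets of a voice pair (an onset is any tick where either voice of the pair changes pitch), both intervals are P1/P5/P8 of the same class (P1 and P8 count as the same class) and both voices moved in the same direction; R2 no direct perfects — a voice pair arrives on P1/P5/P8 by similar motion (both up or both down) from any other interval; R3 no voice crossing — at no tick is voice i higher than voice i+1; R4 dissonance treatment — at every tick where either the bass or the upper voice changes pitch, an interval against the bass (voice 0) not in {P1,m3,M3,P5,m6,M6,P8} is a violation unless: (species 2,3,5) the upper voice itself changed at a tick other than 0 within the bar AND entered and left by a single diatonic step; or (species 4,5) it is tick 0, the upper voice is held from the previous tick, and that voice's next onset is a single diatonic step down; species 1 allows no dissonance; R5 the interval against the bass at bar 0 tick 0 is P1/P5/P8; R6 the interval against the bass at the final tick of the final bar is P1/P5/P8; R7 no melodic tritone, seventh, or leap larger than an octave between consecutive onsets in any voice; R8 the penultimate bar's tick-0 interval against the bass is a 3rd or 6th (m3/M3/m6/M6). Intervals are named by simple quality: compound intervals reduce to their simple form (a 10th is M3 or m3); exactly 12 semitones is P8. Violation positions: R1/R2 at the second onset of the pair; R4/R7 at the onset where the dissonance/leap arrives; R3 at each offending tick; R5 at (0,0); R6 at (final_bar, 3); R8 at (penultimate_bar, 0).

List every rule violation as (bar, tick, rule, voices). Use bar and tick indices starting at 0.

(1, 0, R1, (0, 1))
(1, 0, R4, (0, 2))
(2, 0, R4, (0, 2))
(4, 0, R2, (1, 2))
(5, 0, R1, (1, 2))

bar 0: v0=E3 v1=E4 v2=B4 downbeat P5
bar 1: v0=G3 v1=G4 v2=A4 downbeat M2
bar 2: v0=E3 v1=C4 v2=D4 downbeat m7
bar 3: v0=D3 v1=B3 v2=F4 downbeat m3
bar 4: v0=F3 v1=D4 v2=A4 downbeat M3
bar 5: v0=E3 v1=E4 v2=B4 downbeat P5
  -> R1 @ bar 1 tick 0 v(0, 1): E3/E4 P8 -> G3/G4 P8 similar
  -> R4 @ bar 1 tick 0 v(0, 2): G3/A4 M2 untreated
  -> R4 @ bar 2 tick 0 v(0, 2): E3/D4 m7 untreated
  -> R2 @ bar 4 tick 0 v(1, 2): B3/F4 TT -> D4/A4 P5 similar
  -> R1 @ bar 5 tick 0 v(1, 2): D4/A4 P5 -> E4/B4 P5 similar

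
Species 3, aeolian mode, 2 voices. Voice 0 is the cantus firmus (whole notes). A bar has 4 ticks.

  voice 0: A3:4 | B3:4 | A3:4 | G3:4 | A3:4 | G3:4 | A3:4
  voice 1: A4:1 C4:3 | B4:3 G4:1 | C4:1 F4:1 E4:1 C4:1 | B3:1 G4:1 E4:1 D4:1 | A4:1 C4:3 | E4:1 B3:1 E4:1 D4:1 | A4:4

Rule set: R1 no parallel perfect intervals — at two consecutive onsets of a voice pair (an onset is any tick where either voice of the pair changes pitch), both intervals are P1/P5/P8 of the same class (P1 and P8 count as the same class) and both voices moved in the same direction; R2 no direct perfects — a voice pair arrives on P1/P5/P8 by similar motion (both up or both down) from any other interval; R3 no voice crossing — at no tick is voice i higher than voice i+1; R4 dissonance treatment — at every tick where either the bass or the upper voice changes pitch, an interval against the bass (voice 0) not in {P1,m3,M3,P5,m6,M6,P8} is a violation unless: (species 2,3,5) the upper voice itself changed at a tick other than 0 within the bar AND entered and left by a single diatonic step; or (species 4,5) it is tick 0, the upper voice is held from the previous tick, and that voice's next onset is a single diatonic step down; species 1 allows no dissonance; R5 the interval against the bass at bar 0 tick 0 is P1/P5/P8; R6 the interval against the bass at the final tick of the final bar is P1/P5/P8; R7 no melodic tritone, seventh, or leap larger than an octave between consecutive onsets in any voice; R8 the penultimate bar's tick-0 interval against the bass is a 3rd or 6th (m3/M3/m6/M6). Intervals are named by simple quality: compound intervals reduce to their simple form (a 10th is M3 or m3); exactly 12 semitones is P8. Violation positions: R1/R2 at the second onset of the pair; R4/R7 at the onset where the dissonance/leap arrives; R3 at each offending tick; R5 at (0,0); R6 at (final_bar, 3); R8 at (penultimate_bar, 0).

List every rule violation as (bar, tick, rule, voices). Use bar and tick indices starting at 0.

bar 0: v0=A3 v1=A4 downbeat P8
bar 1: v0=B3 v1=B4 downbeat P8
bar 2: v0=A3 v1=C4 downbeat m3
bar 3: v0=G3 v1=B3 downbeat M3
bar 4: v0=A3 v1=A4 downbeat P8
bar 5: v0=G3 v1=E4 downbeat M6
bar 6: v0=A3 v1=A4 downbeat P8
  -> R2 @ bar 1 tick 0 v(0, 1): A3/C4 m3 -> B3/B4 P8 similar
  -> R7 @ bar 1 tick 0 v(1,): C4->B4 leap 11st
  -> R2 @ bar 4 tick 0 v(0, 1): G3/D4 P5 -> A3/A4 P8 similar
  -> R2 @ bar 6 tick 0 v(0, 1): G3/D4 P5 -> A3/A4 P8 similar

(1, 0, R2, (0, 1))
(1, 0, R7, (1,))
(4, 0, R2, (0, 1))
(6, 0, R2, (0, 1))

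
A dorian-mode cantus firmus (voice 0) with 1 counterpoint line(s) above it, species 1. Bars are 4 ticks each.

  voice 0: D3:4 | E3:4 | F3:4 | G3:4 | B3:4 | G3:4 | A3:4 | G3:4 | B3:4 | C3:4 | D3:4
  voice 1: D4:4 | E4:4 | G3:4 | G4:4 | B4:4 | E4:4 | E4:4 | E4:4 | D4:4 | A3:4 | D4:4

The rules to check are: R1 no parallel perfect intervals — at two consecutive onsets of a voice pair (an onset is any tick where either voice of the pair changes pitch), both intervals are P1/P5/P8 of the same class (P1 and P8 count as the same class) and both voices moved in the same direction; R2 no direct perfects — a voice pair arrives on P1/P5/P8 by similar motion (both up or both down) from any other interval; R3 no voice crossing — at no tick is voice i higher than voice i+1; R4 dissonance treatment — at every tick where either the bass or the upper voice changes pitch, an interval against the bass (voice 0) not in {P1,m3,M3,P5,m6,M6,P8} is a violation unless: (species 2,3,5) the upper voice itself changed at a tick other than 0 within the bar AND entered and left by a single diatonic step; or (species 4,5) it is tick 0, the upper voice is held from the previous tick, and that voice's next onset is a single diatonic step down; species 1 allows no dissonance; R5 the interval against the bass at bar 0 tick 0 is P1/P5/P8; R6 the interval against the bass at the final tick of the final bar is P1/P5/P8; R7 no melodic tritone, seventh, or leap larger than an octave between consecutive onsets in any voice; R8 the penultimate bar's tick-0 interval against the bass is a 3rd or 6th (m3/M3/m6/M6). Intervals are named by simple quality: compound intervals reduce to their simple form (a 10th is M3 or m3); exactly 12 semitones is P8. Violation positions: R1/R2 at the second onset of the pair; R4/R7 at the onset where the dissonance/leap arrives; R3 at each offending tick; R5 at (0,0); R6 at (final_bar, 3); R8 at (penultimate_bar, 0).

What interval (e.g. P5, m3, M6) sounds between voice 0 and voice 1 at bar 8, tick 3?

voice 0=B3 voice 1=D4 -> m3

m3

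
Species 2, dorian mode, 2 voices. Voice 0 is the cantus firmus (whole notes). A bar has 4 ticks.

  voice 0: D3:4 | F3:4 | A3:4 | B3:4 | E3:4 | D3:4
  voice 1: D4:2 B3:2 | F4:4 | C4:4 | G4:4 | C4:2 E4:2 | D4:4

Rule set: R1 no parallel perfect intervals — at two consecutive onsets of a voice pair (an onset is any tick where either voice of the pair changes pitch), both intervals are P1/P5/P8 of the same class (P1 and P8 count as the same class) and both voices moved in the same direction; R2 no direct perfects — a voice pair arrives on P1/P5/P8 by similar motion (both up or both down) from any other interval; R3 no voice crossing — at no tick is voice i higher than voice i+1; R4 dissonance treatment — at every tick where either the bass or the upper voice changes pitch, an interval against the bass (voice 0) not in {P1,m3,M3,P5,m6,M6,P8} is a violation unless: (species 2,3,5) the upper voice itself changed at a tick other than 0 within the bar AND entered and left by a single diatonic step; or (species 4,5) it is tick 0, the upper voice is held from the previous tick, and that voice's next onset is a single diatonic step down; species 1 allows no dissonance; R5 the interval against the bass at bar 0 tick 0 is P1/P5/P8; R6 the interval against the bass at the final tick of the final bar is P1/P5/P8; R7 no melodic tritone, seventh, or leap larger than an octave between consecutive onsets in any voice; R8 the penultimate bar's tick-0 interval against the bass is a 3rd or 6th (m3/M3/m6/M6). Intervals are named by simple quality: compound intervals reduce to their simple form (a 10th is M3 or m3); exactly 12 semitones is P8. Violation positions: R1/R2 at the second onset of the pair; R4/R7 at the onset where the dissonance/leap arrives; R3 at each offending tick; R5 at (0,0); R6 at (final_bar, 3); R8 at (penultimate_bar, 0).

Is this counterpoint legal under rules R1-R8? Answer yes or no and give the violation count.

No (3 violations)

bar 0: v0=D3 v1=D4 (P8)
bar 1: v0=F3 v1=F4 (P8)
bar 2: v0=A3 v1=C4 (m3)
bar 3: v0=B3 v1=G4 (m6)
bar 4: v0=E3 v1=C4 (m6)
bar 5: v0=D3 v1=D4 (P8)
  R2 @ bar1.0: D3/B3 M6 -> F3/F4 P8 similar
  R7 @ bar1.0: B3->F4 leap 6st
  R1 @ bar5.0: E3/E4 P8 -> D3/D4 P8 similar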